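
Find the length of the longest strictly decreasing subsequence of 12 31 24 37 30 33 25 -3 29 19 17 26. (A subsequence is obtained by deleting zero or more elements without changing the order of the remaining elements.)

Let dp[i] be the longest decreasing subsequence ending at position i. Then dp = [1, 1, 2, 1, 2, 2, 3, 4, 3, 4, 5, 4].
The maximum is 5; one witness is 31, 30, 25, 19, 17 at positions 2,5,7,10,11.

5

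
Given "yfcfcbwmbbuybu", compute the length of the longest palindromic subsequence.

One longest palindromic subsequence is ybbby (positions 1,6,9,10,12); it reads the same forward and backward, and the interval DP gives dp[1][14] = 5.

5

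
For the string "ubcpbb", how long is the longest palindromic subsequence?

One longest palindromic subsequence is bbb (positions 2,5,6); it reads the same forward and backward, and the interval DP gives dp[1][6] = 3.

3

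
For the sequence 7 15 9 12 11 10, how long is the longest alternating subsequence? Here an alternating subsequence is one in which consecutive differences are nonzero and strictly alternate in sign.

5

Track the best alternating length ending on an up-step vs a down-step at each position: up/down = 1/1, 2/1, 2/3, 4/3, 4/5, 4/5.
The maximum over both is 5; one such subsequence is 7, 15, 9, 12, 11.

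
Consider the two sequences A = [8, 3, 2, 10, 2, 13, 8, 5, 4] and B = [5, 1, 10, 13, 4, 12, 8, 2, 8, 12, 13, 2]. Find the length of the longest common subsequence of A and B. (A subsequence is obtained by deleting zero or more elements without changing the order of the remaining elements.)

3

A longest common subsequence is 8, 2, 2 (length 3); the LCS DP confirms no longer common subsequence exists.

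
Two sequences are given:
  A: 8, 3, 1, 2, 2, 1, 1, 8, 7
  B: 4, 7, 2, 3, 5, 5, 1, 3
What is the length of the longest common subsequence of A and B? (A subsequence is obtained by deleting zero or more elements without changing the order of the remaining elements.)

2

Backtracking the LCS table gives one alignment: 3 (A2,B4) → 1 (A3,B7).
So the longest common subsequence has length 2.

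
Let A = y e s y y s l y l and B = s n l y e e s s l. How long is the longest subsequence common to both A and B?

5

Backtracking the LCS table gives one alignment: y (A1,B4) → e (A2,B6) → s (A3,B7) → s (A6,B8) → l (A9,B9).
So the longest common subsequence has length 5.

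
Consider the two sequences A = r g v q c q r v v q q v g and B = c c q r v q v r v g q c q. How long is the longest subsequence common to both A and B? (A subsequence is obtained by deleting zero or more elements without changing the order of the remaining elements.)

Backtracking the LCS table gives one alignment: r (A1,B4) → v (A3,B5) → q (A4,B6) → r (A7,B8) → v (A8,B9) → q (A10,B11) → q (A11,B13).
So the longest common subsequence has length 7.

7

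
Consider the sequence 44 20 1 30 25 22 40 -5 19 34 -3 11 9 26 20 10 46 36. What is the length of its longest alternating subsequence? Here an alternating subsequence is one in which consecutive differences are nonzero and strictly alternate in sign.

Track the best alternating length ending on an up-step vs a down-step at each position: up/down = 1/1, 1/2, 1/2, 3/2, 3/4, 3/4, 5/2, 1/6, 7/6, 7/6, 7/8, 9/8, 9/10, 11/8, 11/12, 11/12, 13/1, 13/14.
The maximum over both is 14; one such subsequence is 44, 20, 30, 25, 40, -5, 19, -3, 11, 9, 26, 20, 46, 36.

14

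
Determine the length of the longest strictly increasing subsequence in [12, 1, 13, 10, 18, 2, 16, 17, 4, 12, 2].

Let dp[i] be the longest increasing subsequence ending at position i. Then dp = [1, 1, 2, 2, 3, 2, 3, 4, 3, 4, 2].
The maximum is 4; one witness is 12, 13, 16, 17 at positions 1,3,7,8.

4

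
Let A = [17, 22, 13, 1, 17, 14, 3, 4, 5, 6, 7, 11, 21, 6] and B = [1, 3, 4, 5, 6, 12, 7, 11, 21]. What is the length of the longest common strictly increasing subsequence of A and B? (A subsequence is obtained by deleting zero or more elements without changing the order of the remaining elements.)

A longest common strictly increasing subsequence is 1, 3, 4, 5, 6, 7, 11, 21 (length 8); it appears in order in both A and B, and no longer such subsequence exists.

8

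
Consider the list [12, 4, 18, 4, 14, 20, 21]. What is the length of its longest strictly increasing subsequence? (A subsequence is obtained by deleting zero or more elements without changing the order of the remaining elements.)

4

Let dp[i] be the longest increasing subsequence ending at position i. Then dp = [1, 1, 2, 1, 2, 3, 4].
The maximum is 4; one witness is 12, 18, 20, 21 at positions 1,3,6,7.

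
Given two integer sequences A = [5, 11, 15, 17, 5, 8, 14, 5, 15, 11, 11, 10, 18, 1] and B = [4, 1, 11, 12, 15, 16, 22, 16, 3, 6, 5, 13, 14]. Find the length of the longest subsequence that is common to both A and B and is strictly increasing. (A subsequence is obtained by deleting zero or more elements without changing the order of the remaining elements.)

A longest common strictly increasing subsequence is 11, 15 (length 2); it appears in order in both A and B, and no longer such subsequence exists.

2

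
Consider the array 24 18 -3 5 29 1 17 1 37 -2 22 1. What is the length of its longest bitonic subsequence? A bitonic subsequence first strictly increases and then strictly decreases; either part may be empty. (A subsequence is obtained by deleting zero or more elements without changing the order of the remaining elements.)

6

Let inc[i] be the LIS ending at i and dec[i] the longest strictly decreasing subsequence starting at i. inc = [1, 1, 1, 2, 3, 2, 3, 2, 4, 2, 4, 3], dec = [5, 4, 1, 3, 4, 2, 3, 2, 3, 1, 2, 1].
max_i inc[i]+dec[i]−1 = 6, with one witness -3, 5, 29, 17, 1, -2.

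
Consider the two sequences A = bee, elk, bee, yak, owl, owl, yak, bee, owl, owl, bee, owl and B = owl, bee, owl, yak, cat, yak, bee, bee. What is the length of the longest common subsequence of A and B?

Backtracking the LCS table gives one alignment: bee (A1,B2) → yak (A4,B4) → yak (A7,B6) → bee (A8,B7) → bee (A11,B8).
So the longest common subsequence has length 5.

5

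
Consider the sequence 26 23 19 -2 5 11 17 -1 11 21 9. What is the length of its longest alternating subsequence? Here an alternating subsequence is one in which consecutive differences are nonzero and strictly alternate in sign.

Track the best alternating length ending on an up-step vs a down-step at each position: up/down = 1/1, 1/2, 1/2, 1/2, 3/2, 3/2, 3/2, 3/4, 5/4, 5/2, 5/6.
The maximum over both is 6; one such subsequence is 26, -2, 5, -1, 11, 9.

6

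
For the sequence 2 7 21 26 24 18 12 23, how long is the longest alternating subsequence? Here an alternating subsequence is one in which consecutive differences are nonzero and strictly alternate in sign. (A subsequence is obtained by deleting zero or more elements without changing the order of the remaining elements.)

A longest alternating subsequence is 2, 21, 18, 23 (positions 1,3,6,8); its 3 consecutive differences strictly alternate in sign, and length 4 is optimal.

4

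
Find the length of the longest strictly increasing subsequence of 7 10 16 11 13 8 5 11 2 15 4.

Let dp[i] be the longest increasing subsequence ending at position i. Then dp = [1, 2, 3, 3, 4, 2, 1, 3, 1, 5, 2].
The maximum is 5; one witness is 7, 10, 11, 13, 15 at positions 1,2,4,5,10.

5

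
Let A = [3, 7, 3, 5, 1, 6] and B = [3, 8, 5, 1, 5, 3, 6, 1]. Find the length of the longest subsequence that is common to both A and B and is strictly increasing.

3

For each value that appears in both, track the longest common increasing run ending there.
The best achievable length is 3; one witness is 3, 5, 6 (A-positions 1,4,6, B-positions 1,3,7).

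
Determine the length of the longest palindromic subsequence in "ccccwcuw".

One longest palindromic subsequence is ccccc (positions 1,2,3,4,6); it reads the same forward and backward, and the interval DP gives dp[1][8] = 5.

5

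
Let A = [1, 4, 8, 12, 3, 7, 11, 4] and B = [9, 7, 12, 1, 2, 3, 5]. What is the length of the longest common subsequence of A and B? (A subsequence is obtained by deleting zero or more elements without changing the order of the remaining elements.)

2

Backtracking the LCS table gives one alignment: 1 (A1,B4) → 3 (A5,B6).
So the longest common subsequence has length 2.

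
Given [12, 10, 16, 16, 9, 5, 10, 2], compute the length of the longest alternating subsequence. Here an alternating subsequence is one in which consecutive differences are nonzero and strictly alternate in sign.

6

A longest alternating subsequence is 12, 10, 16, 9, 10, 2 (positions 1,2,3,5,7,8); its 5 consecutive differences strictly alternate in sign, and length 6 is optimal.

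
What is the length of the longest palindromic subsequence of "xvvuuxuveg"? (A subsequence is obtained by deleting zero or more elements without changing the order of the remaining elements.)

One longest palindromic subsequence is vuxuv (positions 3,4,6,7,8); it reads the same forward and backward, and the interval DP gives dp[1][10] = 5.

5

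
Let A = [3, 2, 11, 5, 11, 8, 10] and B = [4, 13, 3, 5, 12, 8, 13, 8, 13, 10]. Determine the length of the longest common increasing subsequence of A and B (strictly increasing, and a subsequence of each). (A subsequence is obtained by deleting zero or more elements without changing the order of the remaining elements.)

A longest common strictly increasing subsequence is 3, 5, 8, 10 (length 4); it appears in order in both A and B, and no longer such subsequence exists.

4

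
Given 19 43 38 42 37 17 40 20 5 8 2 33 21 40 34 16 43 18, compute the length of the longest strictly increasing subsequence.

Scanning left to right, the best length ending at each element is: 19→1, 43→2, 38→2, 42→3, 37→2, 17→1, 40→3, 20→2, 5→1, 8→2, 2→1, 33→3, 21→3, 40→4, 34→4, 16→3, 43→5, 18→4.
So the longest increasing subsequence has length 5, e.g. 19, 20, 33, 40, 43.

5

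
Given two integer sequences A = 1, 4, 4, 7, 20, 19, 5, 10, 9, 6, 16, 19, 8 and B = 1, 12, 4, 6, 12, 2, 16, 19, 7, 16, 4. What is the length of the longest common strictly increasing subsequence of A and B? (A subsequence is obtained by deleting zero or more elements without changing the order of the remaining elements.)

A longest common strictly increasing subsequence is 1, 4, 6, 16, 19 (length 5); it appears in order in both A and B, and no longer such subsequence exists.

5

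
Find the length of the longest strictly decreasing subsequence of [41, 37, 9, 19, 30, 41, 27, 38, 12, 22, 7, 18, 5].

One longest decreasing subsequence is 41, 37, 30, 27, 12, 7, 5 (positions 1,2,5,7,9,11,13), of length 7; no longer one exists.

7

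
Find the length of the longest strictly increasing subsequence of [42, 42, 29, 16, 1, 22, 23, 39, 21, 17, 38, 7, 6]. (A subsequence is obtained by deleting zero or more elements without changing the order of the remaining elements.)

4

Scanning left to right, the best length ending at each element is: 42→1, 42→1, 29→1, 16→1, 1→1, 22→2, 23→3, 39→4, 21→2, 17→2, 38→4, 7→2, 6→2.
So the longest increasing subsequence has length 4, e.g. 16, 22, 23, 39.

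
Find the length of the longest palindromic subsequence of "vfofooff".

One longest palindromic subsequence is ffooff (positions 2,4,5,6,7,8); it reads the same forward and backward, and the interval DP gives dp[1][8] = 6.

6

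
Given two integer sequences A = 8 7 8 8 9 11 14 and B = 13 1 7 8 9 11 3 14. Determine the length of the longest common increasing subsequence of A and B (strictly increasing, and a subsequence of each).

5

For each value that appears in both, track the longest common increasing run ending there.
The best achievable length is 5; one witness is 7, 8, 9, 11, 14 (A-positions 2,3,5,6,7, B-positions 3,4,5,6,8).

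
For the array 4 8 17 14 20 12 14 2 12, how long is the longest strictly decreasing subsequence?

One longest decreasing subsequence is 17, 14, 12, 2 (positions 3,4,6,8), of length 4; no longer one exists.

4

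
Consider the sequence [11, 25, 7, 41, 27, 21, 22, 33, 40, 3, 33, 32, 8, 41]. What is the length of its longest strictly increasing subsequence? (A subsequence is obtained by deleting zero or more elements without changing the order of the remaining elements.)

Scanning left to right, the best length ending at each element is: 11→1, 25→2, 7→1, 41→3, 27→3, 21→2, 22→3, 33→4, 40→5, 3→1, 33→4, 32→4, 8→2, 41→6.
So the longest increasing subsequence has length 6, e.g. 11, 25, 27, 33, 40, 41.

6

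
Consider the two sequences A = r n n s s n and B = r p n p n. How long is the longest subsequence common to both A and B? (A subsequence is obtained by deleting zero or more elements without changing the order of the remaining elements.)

3

Backtracking the LCS table gives one alignment: r (A1,B1) → n (A2,B3) → n (A6,B5).
So the longest common subsequence has length 3.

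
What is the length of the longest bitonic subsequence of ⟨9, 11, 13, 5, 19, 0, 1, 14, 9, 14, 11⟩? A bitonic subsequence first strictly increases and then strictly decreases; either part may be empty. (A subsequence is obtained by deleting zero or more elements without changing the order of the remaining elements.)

One longest bitonic subsequence is 9, 11, 13, 19, 14, 11 (positions 1,2,3,5,10,11): it rises to 19 then falls. Length 6 is optimal.

6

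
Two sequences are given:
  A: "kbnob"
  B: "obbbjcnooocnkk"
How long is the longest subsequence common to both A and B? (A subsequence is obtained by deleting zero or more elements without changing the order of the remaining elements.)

A longest common subsequence is bno (length 3); the LCS DP confirms no longer common subsequence exists.

3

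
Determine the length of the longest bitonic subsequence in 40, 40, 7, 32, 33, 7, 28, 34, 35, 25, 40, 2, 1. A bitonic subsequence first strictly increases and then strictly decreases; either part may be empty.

Let inc[i] be the LIS ending at i and dec[i] the longest strictly decreasing subsequence starting at i. inc = [1, 1, 1, 2, 3, 1, 2, 4, 5, 2, 6, 1, 1], dec = [6, 6, 3, 5, 5, 3, 4, 4, 4, 3, 3, 2, 1].
max_i inc[i]+dec[i]−1 = 8, with one witness 7, 32, 33, 34, 35, 25, 2, 1.

8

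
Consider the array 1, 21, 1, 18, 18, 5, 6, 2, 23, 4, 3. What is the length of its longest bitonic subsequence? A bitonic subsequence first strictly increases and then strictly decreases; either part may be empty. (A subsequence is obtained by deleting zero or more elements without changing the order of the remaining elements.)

6

One longest bitonic subsequence is 1, 21, 18, 6, 4, 3 (positions 1,2,5,7,10,11): it rises to 21 then falls. Length 6 is optimal.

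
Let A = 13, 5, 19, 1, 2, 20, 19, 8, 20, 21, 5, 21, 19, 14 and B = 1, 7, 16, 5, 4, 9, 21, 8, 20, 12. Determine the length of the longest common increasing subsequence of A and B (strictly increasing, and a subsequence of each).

3

For each value that appears in both, track the longest common increasing run ending there.
The best achievable length is 3; one witness is 1, 5, 21 (A-positions 4,11,12, B-positions 1,4,7).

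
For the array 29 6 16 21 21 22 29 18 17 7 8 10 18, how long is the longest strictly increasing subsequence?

Let dp[i] be the longest increasing subsequence ending at position i. Then dp = [1, 1, 2, 3, 3, 4, 5, 3, 3, 2, 3, 4, 5].
The maximum is 5; one witness is 6, 16, 21, 22, 29 at positions 2,3,4,6,7.

5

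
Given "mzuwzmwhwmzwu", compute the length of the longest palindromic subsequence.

11

One longest palindromic subsequence is uwzmwhwmzwu (positions 3,4,5,6,7,8,9,10,11,12,13); it reads the same forward and backward, and the interval DP gives dp[1][13] = 11.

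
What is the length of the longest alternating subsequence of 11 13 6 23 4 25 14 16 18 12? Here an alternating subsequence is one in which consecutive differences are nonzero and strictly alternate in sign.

Track the best alternating length ending on an up-step vs a down-step at each position: up/down = 1/1, 2/1, 1/3, 4/1, 1/5, 6/1, 6/7, 8/7, 8/7, 6/9.
The maximum over both is 9; one such subsequence is 11, 13, 6, 23, 4, 25, 14, 16, 12.

9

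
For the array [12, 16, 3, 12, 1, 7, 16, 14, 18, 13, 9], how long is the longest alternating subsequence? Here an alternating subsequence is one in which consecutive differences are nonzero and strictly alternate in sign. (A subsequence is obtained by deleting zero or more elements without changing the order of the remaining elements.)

9

A longest alternating subsequence is 12, 16, 3, 12, 1, 16, 14, 18, 13 (positions 1,2,3,4,5,7,8,9,10); its 8 consecutive differences strictly alternate in sign, and length 9 is optimal.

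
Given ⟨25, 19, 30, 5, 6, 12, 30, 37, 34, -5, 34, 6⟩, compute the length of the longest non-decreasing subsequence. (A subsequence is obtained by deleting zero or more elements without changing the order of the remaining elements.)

6

Scanning left to right, the best length ending at each element is: 25→1, 19→1, 30→2, 5→1, 6→2, 12→3, 30→4, 37→5, 34→5, -5→1, 34→6, 6→3.
So the longest non-decreasing subsequence has length 6, e.g. 5, 6, 12, 30, 34, 34.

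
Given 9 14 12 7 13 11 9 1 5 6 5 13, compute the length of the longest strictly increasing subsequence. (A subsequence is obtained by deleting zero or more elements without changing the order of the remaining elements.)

4

Scanning left to right, the best length ending at each element is: 9→1, 14→2, 12→2, 7→1, 13→3, 11→2, 9→2, 1→1, 5→2, 6→3, 5→2, 13→4.
So the longest increasing subsequence has length 4, e.g. 1, 5, 6, 13.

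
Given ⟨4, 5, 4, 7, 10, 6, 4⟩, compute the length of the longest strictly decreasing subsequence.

3

Let dp[i] be the longest decreasing subsequence ending at position i. Then dp = [1, 1, 2, 1, 1, 2, 3].
The maximum is 3; one witness is 7, 6, 4 at positions 4,6,7.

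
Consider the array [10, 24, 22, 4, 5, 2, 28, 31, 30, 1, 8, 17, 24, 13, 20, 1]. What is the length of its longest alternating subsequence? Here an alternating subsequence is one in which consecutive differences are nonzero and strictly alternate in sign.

A longest alternating subsequence is 10, 24, 4, 5, 2, 28, 1, 17, 13, 20, 1 (positions 1,2,4,5,6,7,10,12,14,15,16); its 10 consecutive differences strictly alternate in sign, and length 11 is optimal.

11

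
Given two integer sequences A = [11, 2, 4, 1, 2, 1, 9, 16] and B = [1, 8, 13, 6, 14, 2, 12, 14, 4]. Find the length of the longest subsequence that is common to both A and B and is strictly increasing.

2

For each value that appears in both, track the longest common increasing run ending there.
The best achievable length is 2; one witness is 1, 2 (A-positions 4,5, B-positions 1,6).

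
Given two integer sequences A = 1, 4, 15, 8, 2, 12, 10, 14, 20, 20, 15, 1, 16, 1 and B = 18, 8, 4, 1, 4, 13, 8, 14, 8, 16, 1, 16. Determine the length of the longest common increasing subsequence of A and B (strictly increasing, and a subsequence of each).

For each value that appears in both, track the longest common increasing run ending there.
The best achievable length is 5; one witness is 1, 4, 8, 14, 16 (A-positions 1,2,4,8,13, B-positions 4,5,7,8,10).

5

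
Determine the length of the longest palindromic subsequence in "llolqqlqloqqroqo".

One longest palindromic subsequence is oqqqoqqqo (positions 3,5,6,8,10,11,12,15,16); it reads the same forward and backward, and the interval DP gives dp[1][16] = 9.

9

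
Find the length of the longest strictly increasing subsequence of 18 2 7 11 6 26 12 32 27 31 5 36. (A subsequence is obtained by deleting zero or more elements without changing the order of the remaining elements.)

Scanning left to right, the best length ending at each element is: 18→1, 2→1, 7→2, 11→3, 6→2, 26→4, 12→4, 32→5, 27→5, 31→6, 5→2, 36→7.
So the longest increasing subsequence has length 7, e.g. 2, 7, 11, 26, 27, 31, 36.

7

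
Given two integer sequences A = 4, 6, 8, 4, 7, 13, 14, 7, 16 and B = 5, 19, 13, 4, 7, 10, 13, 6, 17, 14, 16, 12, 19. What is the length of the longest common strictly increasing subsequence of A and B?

5

For each value that appears in both, track the longest common increasing run ending there.
The best achievable length is 5; one witness is 4, 7, 13, 14, 16 (A-positions 1,5,6,7,9, B-positions 4,5,7,10,11).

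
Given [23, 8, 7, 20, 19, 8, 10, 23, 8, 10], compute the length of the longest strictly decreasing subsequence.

One longest decreasing subsequence is 23, 20, 19, 10, 8 (positions 1,4,5,7,9), of length 5; no longer one exists.

5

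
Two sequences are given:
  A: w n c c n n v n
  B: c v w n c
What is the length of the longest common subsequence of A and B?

Backtracking the LCS table gives one alignment: w (A1,B3) → n (A2,B4) → c (A4,B5).
So the longest common subsequence has length 3.

3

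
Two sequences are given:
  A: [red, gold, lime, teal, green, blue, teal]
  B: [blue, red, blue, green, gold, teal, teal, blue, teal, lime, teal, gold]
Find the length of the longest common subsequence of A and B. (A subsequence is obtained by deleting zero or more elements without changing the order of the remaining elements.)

Backtracking the LCS table gives one alignment: red (A1,B2) → gold (A2,B5) → teal (A4,B7) → blue (A6,B8) → teal (A7,B11).
So the longest common subsequence has length 5.

5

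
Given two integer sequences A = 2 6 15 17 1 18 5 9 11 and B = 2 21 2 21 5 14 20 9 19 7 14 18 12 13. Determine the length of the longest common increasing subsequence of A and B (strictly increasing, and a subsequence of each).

3

For each value that appears in both, track the longest common increasing run ending there.
The best achievable length is 3; one witness is 2, 5, 9 (A-positions 1,7,8, B-positions 1,5,8).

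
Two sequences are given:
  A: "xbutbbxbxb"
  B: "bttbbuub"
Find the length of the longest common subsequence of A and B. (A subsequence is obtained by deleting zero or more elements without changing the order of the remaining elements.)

A longest common subsequence is btbbb (length 5); the LCS DP confirms no longer common subsequence exists.

5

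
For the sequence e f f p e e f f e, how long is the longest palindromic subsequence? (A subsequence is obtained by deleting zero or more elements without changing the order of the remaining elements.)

8

Using dp[i][j] = 2 + dp[i+1][j−1] if the ends match, else max(dp[i+1][j], dp[i][j−1]):
dp[1][9] = 8. A witness is effeeffe at positions 1,2,3,5,6,7,8,9.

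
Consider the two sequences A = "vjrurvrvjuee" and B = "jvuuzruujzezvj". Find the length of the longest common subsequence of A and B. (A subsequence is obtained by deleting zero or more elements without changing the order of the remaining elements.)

5

A longest common subsequence is vruvj (length 5); the LCS DP confirms no longer common subsequence exists.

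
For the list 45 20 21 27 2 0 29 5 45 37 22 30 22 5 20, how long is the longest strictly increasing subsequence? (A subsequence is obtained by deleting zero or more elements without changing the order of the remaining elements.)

5

One longest increasing subsequence is 20, 21, 27, 29, 45 (positions 2,3,4,7,9), of length 5; no longer one exists.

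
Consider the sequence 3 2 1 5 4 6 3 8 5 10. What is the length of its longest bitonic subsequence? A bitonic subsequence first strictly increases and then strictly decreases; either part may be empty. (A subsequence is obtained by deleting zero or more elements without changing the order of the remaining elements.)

5

One longest bitonic subsequence is 3, 5, 6, 8, 5 (positions 1,4,6,8,9): it rises to 8 then falls. Length 5 is optimal.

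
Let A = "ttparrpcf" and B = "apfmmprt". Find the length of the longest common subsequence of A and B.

3

Backtracking the LCS table gives one alignment: a (A4,B1) → p (A7,B2) → f (A9,B3).
So the longest common subsequence has length 3.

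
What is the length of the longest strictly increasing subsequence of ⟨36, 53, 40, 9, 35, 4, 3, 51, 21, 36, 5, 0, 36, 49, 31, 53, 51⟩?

5

One longest increasing subsequence is 9, 35, 36, 49, 53 (positions 4,5,10,14,16), of length 5; no longer one exists.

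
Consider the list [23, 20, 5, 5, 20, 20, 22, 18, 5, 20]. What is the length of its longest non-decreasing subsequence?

5

One longest non-decreasing subsequence is 5, 5, 20, 20, 22 (positions 3,4,5,6,7), of length 5; no longer one exists.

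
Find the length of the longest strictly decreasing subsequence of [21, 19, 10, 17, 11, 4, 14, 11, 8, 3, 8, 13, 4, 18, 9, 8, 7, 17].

Let dp[i] be the longest decreasing subsequence ending at position i. Then dp = [1, 2, 3, 3, 4, 5, 4, 5, 6, 7, 6, 5, 7, 3, 6, 7, 8, 4].
The maximum is 8; one witness is 21, 19, 17, 14, 11, 9, 8, 7 at positions 1,2,4,7,8,15,16,17.

8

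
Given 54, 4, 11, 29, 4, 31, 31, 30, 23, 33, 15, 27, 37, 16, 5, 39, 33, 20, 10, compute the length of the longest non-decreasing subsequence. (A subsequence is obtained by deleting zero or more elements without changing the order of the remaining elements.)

8

Let dp[i] be the longest non-decreasing subsequence ending at position i. Then dp = [1, 1, 2, 3, 2, 4, 5, 4, 3, 6, 3, 4, 7, 4, 3, 8, 7, 5, 4].
The maximum is 8; one witness is 4, 11, 29, 31, 31, 33, 37, 39 at positions 2,3,4,6,7,10,13,16.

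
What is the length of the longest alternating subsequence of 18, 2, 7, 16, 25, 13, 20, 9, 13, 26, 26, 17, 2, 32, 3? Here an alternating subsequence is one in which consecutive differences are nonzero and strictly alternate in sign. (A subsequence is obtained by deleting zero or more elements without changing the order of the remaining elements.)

Track the best alternating length ending on an up-step vs a down-step at each position: up/down = 1/1, 1/2, 3/2, 3/2, 3/1, 3/4, 5/4, 3/6, 7/6, 7/1, 7/1, 7/8, 1/8, 9/1, 9/10.
The maximum over both is 10; one such subsequence is 18, 2, 16, 13, 20, 9, 26, 17, 32, 3.

10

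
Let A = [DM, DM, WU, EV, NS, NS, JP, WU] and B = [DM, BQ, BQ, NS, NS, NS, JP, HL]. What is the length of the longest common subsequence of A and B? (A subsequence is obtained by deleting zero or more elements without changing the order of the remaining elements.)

Backtracking the LCS table gives one alignment: DM (A1,B1) → NS (A5,B5) → NS (A6,B6) → JP (A7,B7).
So the longest common subsequence has length 4.

4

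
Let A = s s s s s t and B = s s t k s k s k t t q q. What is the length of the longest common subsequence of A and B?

5

Backtracking the LCS table gives one alignment: s (A1,B1) → s (A2,B2) → s (A3,B5) → s (A4,B7) → t (A6,B10).
So the longest common subsequence has length 5.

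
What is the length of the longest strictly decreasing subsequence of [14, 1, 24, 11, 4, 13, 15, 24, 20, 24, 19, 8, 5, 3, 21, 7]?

6

Scanning left to right, the best length ending at each element is: 14→1, 1→2, 24→1, 11→2, 4→3, 13→2, 15→2, 24→1, 20→2, 24→1, 19→3, 8→4, 5→5, 3→6, 21→2, 7→5.
So the longest decreasing subsequence has length 6, e.g. 24, 20, 19, 8, 5, 3.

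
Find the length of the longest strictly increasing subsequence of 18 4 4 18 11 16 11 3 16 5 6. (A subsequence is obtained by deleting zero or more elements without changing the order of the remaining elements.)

Let dp[i] be the longest increasing subsequence ending at position i. Then dp = [1, 1, 1, 2, 2, 3, 2, 1, 3, 2, 3].
The maximum is 3; one witness is 4, 11, 16 at positions 2,5,6.

3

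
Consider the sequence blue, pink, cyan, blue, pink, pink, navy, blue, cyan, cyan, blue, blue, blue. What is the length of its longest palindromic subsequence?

Using dp[i][j] = 2 + dp[i+1][j−1] if the ends match, else max(dp[i+1][j], dp[i][j−1]):
dp[1][13] = 8. A witness is blue blue blue cyan cyan blue blue blue at positions 1,4,8,9,10,11,12,13.

8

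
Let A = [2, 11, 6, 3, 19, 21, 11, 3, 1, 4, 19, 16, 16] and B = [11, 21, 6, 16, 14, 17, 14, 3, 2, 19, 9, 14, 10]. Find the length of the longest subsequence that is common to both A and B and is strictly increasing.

2

A longest common strictly increasing subsequence is 11, 21 (length 2); it appears in order in both A and B, and no longer such subsequence exists.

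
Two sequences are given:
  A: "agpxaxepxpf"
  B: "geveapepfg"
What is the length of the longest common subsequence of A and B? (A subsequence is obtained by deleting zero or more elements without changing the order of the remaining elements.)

5

A longest common subsequence is apepf (length 5); the LCS DP confirms no longer common subsequence exists.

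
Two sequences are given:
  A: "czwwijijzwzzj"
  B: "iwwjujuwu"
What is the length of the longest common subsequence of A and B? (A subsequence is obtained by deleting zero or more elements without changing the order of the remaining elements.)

A longest common subsequence is wwjjw (length 5); the LCS DP confirms no longer common subsequence exists.

5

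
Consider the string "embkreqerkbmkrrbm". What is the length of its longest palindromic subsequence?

One longest palindromic subsequence is mbrrkmkrrbm (positions 2,3,5,9,10,12,13,14,15,16,17); it reads the same forward and backward, and the interval DP gives dp[1][17] = 11.

11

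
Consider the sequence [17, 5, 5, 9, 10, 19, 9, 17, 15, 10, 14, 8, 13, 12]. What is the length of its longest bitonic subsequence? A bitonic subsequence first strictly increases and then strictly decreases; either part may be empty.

One longest bitonic subsequence is 5, 9, 10, 19, 17, 15, 14, 13, 12 (positions 2,4,5,6,8,9,11,13,14): it rises to 19 then falls. Length 9 is optimal.

9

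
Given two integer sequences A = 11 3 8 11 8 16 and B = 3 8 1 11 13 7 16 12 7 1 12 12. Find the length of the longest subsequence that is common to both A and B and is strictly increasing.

A longest common strictly increasing subsequence is 3, 8, 11, 16 (length 4); it appears in order in both A and B, and no longer such subsequence exists.

4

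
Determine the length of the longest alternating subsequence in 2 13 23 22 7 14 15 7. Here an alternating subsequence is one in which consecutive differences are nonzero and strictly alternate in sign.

Track the best alternating length ending on an up-step vs a down-step at each position: up/down = 1/1, 2/1, 2/1, 2/3, 2/3, 4/3, 4/3, 2/5.
The maximum over both is 5; one such subsequence is 2, 13, 7, 14, 7.

5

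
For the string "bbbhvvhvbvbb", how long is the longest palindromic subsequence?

One longest palindromic subsequence is bbbhvvhbbb (positions 1,2,3,4,5,6,7,9,11,12); it reads the same forward and backward, and the interval DP gives dp[1][12] = 10.

10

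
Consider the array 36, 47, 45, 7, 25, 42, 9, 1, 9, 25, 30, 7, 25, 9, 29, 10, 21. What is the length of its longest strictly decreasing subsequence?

6

Let dp[i] be the longest decreasing subsequence ending at position i. Then dp = [1, 1, 2, 3, 3, 3, 4, 5, 4, 4, 4, 5, 5, 6, 5, 6, 6].
The maximum is 6; one witness is 47, 45, 42, 30, 25, 9 at positions 2,3,6,11,13,14.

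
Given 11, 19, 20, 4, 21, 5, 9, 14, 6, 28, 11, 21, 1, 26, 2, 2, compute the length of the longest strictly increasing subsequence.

6

Scanning left to right, the best length ending at each element is: 11→1, 19→2, 20→3, 4→1, 21→4, 5→2, 9→3, 14→4, 6→3, 28→5, 11→4, 21→5, 1→1, 26→6, 2→2, 2→2.
So the longest increasing subsequence has length 6, e.g. 4, 5, 9, 14, 21, 26.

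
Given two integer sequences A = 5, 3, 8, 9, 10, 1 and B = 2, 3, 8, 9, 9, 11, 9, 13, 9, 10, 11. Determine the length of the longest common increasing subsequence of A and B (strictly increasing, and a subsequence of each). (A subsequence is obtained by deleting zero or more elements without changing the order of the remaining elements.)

4

A longest common strictly increasing subsequence is 3, 8, 9, 10 (length 4); it appears in order in both A and B, and no longer such subsequence exists.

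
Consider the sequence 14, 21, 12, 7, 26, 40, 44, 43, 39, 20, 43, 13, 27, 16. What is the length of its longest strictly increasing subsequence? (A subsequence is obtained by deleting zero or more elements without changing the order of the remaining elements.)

Let dp[i] be the longest increasing subsequence ending at position i. Then dp = [1, 2, 1, 1, 3, 4, 5, 5, 4, 2, 5, 2, 4, 3].
The maximum is 5; one witness is 14, 21, 26, 40, 44 at positions 1,2,5,6,7.

5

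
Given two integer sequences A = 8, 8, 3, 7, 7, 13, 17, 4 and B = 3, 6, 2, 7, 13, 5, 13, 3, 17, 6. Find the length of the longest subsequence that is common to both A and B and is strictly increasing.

4

A longest common strictly increasing subsequence is 3, 7, 13, 17 (length 4); it appears in order in both A and B, and no longer such subsequence exists.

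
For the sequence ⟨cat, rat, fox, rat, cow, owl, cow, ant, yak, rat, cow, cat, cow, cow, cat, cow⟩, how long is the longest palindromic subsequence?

7

Using dp[i][j] = 2 + dp[i+1][j−1] if the ends match, else max(dp[i+1][j], dp[i][j−1]):
dp[1][16] = 7. A witness is cow cow cow cat cow cow cow at positions 5,7,11,12,13,14,16.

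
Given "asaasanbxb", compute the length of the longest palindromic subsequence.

6

One longest palindromic subsequence is asaasa (positions 1,2,3,4,5,6); it reads the same forward and backward, and the interval DP gives dp[1][10] = 6.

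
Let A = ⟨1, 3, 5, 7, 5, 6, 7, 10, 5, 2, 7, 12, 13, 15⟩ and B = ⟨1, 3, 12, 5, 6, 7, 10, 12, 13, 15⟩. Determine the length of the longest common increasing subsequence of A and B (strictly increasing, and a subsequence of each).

A longest common strictly increasing subsequence is 1, 3, 5, 6, 7, 10, 12, 13, 15 (length 9); it appears in order in both A and B, and no longer such subsequence exists.

9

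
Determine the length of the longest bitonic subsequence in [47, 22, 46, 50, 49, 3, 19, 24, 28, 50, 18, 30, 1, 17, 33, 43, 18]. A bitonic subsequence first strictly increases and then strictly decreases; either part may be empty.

8

One longest bitonic subsequence is 3, 19, 24, 28, 30, 33, 43, 18 (positions 6,7,8,9,12,15,16,17): it rises to 43 then falls. Length 8 is optimal.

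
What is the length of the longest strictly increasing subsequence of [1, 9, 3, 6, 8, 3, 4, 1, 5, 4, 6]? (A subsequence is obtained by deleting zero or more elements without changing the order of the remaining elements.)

5

Let dp[i] be the longest increasing subsequence ending at position i. Then dp = [1, 2, 2, 3, 4, 2, 3, 1, 4, 3, 5].
The maximum is 5; one witness is 1, 3, 4, 5, 6 at positions 1,3,7,9,11.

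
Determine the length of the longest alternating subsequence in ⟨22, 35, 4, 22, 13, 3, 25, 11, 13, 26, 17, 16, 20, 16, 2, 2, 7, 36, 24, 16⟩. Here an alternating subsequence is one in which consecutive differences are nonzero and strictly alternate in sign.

A longest alternating subsequence is 22, 35, 4, 22, 13, 25, 11, 26, 17, 20, 16, 36, 24 (positions 1,2,3,4,5,7,8,10,11,13,14,18,19); its 12 consecutive differences strictly alternate in sign, and length 13 is optimal.

13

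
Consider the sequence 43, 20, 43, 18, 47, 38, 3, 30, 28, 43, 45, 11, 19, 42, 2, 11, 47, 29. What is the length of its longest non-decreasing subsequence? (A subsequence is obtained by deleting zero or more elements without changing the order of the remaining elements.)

5

One longest non-decreasing subsequence is 43, 43, 43, 45, 47 (positions 1,3,10,11,17), of length 5; no longer one exists.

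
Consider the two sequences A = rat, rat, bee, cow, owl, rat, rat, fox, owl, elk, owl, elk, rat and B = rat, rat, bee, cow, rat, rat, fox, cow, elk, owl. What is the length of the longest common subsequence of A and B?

9

Backtracking the LCS table gives one alignment: rat (A1,B1) → rat (A2,B2) → bee (A3,B3) → cow (A4,B4) → rat (A6,B5) → rat (A7,B6) → fox (A8,B7) → elk (A10,B9) → owl (A11,B10).
So the longest common subsequence has length 9.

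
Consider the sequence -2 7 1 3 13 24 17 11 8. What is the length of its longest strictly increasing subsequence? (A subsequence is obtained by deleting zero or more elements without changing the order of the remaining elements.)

5

Scanning left to right, the best length ending at each element is: -2→1, 7→2, 1→2, 3→3, 13→4, 24→5, 17→5, 11→4, 8→4.
So the longest increasing subsequence has length 5, e.g. -2, 1, 3, 13, 24.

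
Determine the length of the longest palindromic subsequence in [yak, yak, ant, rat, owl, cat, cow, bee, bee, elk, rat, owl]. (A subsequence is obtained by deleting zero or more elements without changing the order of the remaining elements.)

Using dp[i][j] = 2 + dp[i+1][j−1] if the ends match, else max(dp[i+1][j], dp[i][j−1]):
dp[1][12] = 4. A witness is owl bee bee owl at positions 5,8,9,12.

4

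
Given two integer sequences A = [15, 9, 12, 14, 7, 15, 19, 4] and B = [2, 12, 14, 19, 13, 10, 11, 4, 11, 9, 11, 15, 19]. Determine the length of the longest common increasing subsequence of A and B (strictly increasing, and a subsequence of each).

A longest common strictly increasing subsequence is 12, 14, 15, 19 (length 4); it appears in order in both A and B, and no longer such subsequence exists.

4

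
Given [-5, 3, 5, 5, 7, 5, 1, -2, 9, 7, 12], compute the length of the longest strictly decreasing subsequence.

4

Let dp[i] be the longest decreasing subsequence ending at position i. Then dp = [1, 1, 1, 1, 1, 2, 3, 4, 1, 2, 1].
The maximum is 4; one witness is 7, 5, 1, -2 at positions 5,6,7,8.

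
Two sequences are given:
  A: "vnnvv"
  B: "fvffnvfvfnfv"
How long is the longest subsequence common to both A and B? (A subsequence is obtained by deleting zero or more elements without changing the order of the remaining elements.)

4

A longest common subsequence is vnnv (length 4); the LCS DP confirms no longer common subsequence exists.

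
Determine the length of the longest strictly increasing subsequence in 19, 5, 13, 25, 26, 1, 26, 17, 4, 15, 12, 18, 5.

4

One longest increasing subsequence is 5, 13, 25, 26 (positions 2,3,4,5), of length 4; no longer one exists.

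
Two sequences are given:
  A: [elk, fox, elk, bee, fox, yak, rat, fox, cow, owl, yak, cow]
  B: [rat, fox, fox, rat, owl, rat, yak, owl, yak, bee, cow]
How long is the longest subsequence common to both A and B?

6

A longest common subsequence is fox, fox, yak, owl, yak, cow (length 6); the LCS DP confirms no longer common subsequence exists.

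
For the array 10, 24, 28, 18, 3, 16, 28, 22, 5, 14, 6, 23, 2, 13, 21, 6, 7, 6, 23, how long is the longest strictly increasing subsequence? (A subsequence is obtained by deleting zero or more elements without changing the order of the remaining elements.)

6

Let dp[i] be the longest increasing subsequence ending at position i. Then dp = [1, 2, 3, 2, 1, 2, 3, 3, 2, 3, 3, 4, 1, 4, 5, 3, 4, 3, 6].
The maximum is 6; one witness is 3, 5, 6, 13, 21, 23 at positions 5,9,11,14,15,19.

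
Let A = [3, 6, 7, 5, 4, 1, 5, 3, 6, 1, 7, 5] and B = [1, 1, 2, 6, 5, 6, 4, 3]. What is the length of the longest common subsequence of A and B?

Backtracking the LCS table gives one alignment: 6 (A2,B4) → 5 (A4,B5) → 4 (A5,B7) → 3 (A8,B8).
So the longest common subsequence has length 4.

4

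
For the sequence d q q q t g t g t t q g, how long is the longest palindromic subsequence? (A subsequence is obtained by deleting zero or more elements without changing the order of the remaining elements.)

One longest palindromic subsequence is qttgttq (positions 4,5,7,8,9,10,11); it reads the same forward and backward, and the interval DP gives dp[1][12] = 7.

7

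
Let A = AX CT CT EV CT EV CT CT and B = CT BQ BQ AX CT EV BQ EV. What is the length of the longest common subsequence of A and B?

A longest common subsequence is AX, CT, EV, EV (length 4); the LCS DP confirms no longer common subsequence exists.

4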